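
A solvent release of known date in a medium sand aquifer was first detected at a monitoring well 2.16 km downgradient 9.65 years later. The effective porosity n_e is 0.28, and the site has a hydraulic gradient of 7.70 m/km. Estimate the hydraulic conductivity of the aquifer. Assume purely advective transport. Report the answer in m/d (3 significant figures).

t = 9.65 years = 3522 d
L = 2.16 km = 2160 m
v = L / t = 2160 / 3522 = 0.6132 m/d
K = v · n / i = 0.6132 × 0.28 / 0.0077 = 22.3 m/d

22.3 m/d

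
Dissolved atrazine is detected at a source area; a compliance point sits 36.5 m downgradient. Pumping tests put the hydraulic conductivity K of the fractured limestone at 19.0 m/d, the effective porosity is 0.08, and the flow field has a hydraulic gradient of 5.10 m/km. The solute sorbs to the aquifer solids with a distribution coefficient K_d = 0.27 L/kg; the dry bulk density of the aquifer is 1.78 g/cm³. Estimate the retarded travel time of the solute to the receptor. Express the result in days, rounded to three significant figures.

q = Ki = 19.0 × 0.0051 = 0.09690 m/d
v = Ki/n = 19.0·0.0051/0.08 = 1.211 m/d
Retardation R = 1 + ρ_b·K_d/n = 1 + 1.78×0.27/0.08 = 7.008
Contaminant velocity v_c = v/R = 1.211/7.008 = 0.1729 m/d
t = L/v_c = 36.5/0.1729 = 211.2 d

211 days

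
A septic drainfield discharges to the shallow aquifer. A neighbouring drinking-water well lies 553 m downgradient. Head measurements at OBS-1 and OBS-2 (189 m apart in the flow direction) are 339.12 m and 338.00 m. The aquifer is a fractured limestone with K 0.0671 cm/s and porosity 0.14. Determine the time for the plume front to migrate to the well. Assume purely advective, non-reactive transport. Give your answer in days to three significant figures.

Hydraulic gradient i = (339.12 − 338.00) / 189 = 1.12 / 189 = 0.005926
K = 0.0671 cm/s × 864 = 57.97 m/d
q = Ki = 57.97 × 0.005926 = 0.3436 m/d
Average linear velocity = 0.3436 / 0.14 = 2.454 m/d
t = L / v = 553 / 2.454 = 225.4 d

225 days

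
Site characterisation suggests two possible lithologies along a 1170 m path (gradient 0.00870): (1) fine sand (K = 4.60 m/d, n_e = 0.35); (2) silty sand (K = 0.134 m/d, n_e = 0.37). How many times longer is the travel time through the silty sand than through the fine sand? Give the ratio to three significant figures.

Unit 1 (fine sand): v = 4.60×0.0087/0.35 = 0.1143 m/d, t = 1170/0.1143 = 10230 d
Unit 2 (silty sand): v = 0.134×0.0087/0.37 = 0.003151 m/d, t = 1170/0.003151 = 371300 d
t(silty sand) / t(fine sand) = 371300/10230 = 36.3

36.3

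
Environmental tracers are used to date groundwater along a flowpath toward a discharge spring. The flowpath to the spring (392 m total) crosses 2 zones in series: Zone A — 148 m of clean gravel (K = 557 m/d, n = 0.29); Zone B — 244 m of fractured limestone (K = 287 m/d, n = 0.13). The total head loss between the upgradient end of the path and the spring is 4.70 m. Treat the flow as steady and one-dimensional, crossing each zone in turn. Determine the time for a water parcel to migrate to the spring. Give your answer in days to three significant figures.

Steady 1-D flow in series ⇒ the Darcy flux q is identical in every zone and the zone head losses add (resistances L/K in series).
Σ(L/K) = 148/557 + 244/287 = 0.2657 + 0.8502 = 1.116 d
q = ΔH / Σ(L/K) = 4.70 / 1.116 = 4.212 m/d (same in every zone)
Zone A: v = q/n = 4.212/0.29 = 14.52 m/d → t_A = 148/14.52 = 10.19 d
Zone B: v = q/n = 4.212/0.13 = 32.40 m/d → t_B = 244/32.40 = 7.531 d
Total t = 10.19 + 7.531 = 17.72 d

17.7 days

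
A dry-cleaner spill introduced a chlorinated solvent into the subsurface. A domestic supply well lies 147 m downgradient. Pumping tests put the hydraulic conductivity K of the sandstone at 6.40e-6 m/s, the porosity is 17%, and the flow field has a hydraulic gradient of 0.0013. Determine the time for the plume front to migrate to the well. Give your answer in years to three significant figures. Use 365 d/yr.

95.2 years

K = 6.40e-6 m/s × 86400 s/d = 0.5530 m/d
Darcy flux q = K·i = 0.5530 × 0.0013 = 7.188e-4 m/d
Seepage velocity v = q / n = 7.188e-4 / 0.17 = 0.004229 m/d
t = L / v = 147 / 0.004229 = 34760 d
   = 34760 / 365 = 95.2 yr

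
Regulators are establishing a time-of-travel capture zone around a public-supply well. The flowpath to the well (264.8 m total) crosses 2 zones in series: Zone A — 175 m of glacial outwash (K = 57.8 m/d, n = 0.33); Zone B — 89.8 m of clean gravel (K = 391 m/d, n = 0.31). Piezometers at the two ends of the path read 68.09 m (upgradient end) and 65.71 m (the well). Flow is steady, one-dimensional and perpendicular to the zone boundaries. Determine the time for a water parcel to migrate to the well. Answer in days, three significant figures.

Total head drop ΔH = 68.09 − 65.71 = 2.38 m
Continuity: the same q passes through each zone, so ΔH = q·Σ(L_j/K_j) — the zones act as resistances in series.
Σ(L/K) = 175/57.8 + 89.8/391 = 3.028 + 0.2297 = 3.257 d
q = ΔH / Σ(L/K) = 2.38 / 3.257 = 0.7307 m/d (same in every zone)
Zone A: v = q/n = 0.7307/0.33 = 2.214 m/d → t_A = 175/2.214 = 79.04 d
Zone B: v = q/n = 0.7307/0.31 = 2.357 m/d → t_B = 89.8/2.357 = 38.10 d
Total t = 79.04 + 38.10 = 117.1 d

117 days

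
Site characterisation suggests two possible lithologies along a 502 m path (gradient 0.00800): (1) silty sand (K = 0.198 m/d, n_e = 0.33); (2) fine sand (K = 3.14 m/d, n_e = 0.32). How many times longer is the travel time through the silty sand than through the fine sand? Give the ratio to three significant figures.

Unit 1 (silty sand): v = 0.198×0.0080/0.33 = 0.004800 m/d, t = 502/0.004800 = 104600 d
Unit 2 (fine sand): v = 3.14×0.0080/0.32 = 0.07850 m/d, t = 502/0.07850 = 6395 d
t(silty sand) / t(fine sand) = 104600/6395 = 16.4

16.4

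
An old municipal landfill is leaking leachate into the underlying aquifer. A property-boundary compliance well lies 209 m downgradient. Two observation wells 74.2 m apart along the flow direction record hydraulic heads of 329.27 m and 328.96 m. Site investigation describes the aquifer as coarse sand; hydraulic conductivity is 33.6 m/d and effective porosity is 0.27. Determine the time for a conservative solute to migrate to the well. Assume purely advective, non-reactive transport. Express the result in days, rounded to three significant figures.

402 days

Hydraulic gradient i = (329.27 − 328.96) / 74.2 = 0.31 / 74.2 = 0.004178
q = Ki = 33.6 × 0.004178 = 0.1404 m/d
v_s = q/n_e = 0.1404/0.27 = 0.5199 m/d
t = L / v = 209 / 0.5199 = 402.0 d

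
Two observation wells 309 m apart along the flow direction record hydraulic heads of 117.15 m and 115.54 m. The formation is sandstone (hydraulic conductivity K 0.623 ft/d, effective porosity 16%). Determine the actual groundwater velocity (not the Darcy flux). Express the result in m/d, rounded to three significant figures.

0.00618 m/d

Hydraulic gradient i = (117.15 − 115.54) / 309 = 1.61 / 309 = 0.005210
K = 0.623 ft/d × 0.3048 = 0.1899 m/d
q = Ki = 0.1899 × 0.005210 = 9.894e-4 m/d
v = Ki/n = 0.1899·0.005210/0.16 = 0.006184 m/d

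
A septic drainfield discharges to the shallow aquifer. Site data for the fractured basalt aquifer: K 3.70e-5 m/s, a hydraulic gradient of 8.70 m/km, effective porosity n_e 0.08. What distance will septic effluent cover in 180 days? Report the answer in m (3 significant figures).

62.6 m

K = 3.70e-5 m/s × 86400 s/d = 3.197 m/d
q = Ki = 3.197 × 0.0087 = 0.02781 m/d
Seepage velocity v = q / n = 0.02781 / 0.08 = 0.3477 m/d
L = v × T = 0.3477 × 180 = 62.58 m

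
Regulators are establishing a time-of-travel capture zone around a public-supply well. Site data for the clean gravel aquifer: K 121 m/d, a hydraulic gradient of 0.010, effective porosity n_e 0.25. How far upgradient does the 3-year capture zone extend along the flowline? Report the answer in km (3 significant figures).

5.30 km

Specific discharge q = 121 × 0.010 = 1.210 m/d
Seepage velocity v = q / n = 1.210 / 0.25 = 4.840 m/d
T = 3 yr × 365 = 1095 d
L = v × T = 4.840 × 1095 = 5300 m
   = 5.30 km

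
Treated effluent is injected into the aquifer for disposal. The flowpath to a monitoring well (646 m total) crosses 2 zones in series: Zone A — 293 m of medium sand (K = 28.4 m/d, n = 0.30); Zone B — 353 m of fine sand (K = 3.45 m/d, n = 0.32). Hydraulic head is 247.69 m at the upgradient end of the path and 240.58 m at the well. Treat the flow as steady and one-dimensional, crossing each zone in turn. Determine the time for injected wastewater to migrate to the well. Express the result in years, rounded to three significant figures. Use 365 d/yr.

Total head drop ΔH = 247.69 − 240.58 = 7.11 m
Steady 1-D flow in series ⇒ the Darcy flux q is identical in every zone and the zone head losses add (resistances L/K in series).
Σ(L/K) = 293/28.4 + 353/3.45 = 10.32 + 102.3 = 112.6 d
q = ΔH / Σ(L/K) = 7.11 / 112.6 = 0.06312 m/d (same in every zone)
Zone A: v = q/n = 0.06312/0.30 = 0.2104 m/d → t_A = 293/0.2104 = 1393 d
Zone B: v = q/n = 0.06312/0.32 = 0.1973 m/d → t_B = 353/0.1973 = 1789 d
Total t = 1393 + 1789 = 3182 d
   = 3182 / 365 = 8.72 yr

8.72 years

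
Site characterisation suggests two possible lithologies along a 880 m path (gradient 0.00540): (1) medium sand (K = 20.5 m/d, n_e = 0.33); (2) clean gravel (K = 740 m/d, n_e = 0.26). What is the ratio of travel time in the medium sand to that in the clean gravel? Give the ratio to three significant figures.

Unit 1 (medium sand): v = 20.5×0.0054/0.33 = 0.3355 m/d, t = 880/0.3355 = 2623 d
Unit 2 (clean gravel): v = 740×0.0054/0.26 = 15.37 m/d, t = 880/15.37 = 57.26 d
t(medium sand) / t(clean gravel) = 2623/57.26 = 45.8

45.8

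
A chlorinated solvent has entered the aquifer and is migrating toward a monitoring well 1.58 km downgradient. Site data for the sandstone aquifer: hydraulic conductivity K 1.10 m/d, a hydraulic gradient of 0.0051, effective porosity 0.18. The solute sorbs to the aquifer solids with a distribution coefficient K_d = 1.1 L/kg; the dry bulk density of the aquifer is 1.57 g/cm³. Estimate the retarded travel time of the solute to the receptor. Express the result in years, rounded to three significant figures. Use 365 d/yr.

1470 years

Darcy flux q = K·i = 1.10 × 0.0051 = 0.005610 m/d
v_s = q/n_e = 0.005610/0.18 = 0.03117 m/d
Retardation R = 1 + ρ_b·K_d/n = 1 + 1.57×1.1/0.18 = 10.59
Contaminant velocity v_c = v/R = 0.03117/10.59 = 0.002942 m/d
L = 1.58 km = 1580 m
t = L/v_c = 1580/0.002942 = 537100 d
   = 537100/365 = 1470 yr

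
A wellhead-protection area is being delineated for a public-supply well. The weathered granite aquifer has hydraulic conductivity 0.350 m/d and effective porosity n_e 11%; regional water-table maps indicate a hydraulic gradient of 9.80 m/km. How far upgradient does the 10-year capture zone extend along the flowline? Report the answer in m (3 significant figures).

Specific discharge q = 0.350 × 0.0098 = 0.003430 m/d
v = Ki/n = 0.350·0.0098/0.11 = 0.03118 m/d
T = 10 yr × 365 = 3650 d
L = v × T = 0.03118 × 3650 = 113.8 m

114 m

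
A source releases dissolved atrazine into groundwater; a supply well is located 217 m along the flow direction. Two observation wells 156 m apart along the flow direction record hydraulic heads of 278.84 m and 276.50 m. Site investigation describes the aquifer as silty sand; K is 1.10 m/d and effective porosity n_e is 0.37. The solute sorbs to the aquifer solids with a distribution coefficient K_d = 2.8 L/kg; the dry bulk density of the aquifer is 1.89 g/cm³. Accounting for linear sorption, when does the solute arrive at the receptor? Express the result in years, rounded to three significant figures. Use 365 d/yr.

204 years

Hydraulic gradient i = (278.84 − 276.50) / 156 = 2.34 / 156 = 0.01500
q = Ki = 1.10 × 0.01500 = 0.01650 m/d
v = Ki/n = 1.10·0.01500/0.37 = 0.04459 m/d
Retardation R = 1 + ρ_b·K_d/n = 1 + 1.89×2.8/0.37 = 15.30
Contaminant velocity v_c = v/R = 0.04459/15.30 = 0.002914 m/d
t = L/v_c = 217/0.002914 = 74460 d
   = 74460/365 = 204 yr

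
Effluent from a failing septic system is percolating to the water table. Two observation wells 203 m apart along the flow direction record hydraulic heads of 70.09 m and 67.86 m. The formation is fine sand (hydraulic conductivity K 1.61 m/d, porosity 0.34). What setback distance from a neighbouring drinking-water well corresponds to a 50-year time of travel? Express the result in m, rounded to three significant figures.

949 m

Hydraulic gradient i = (70.09 − 67.86) / 203 = 2.23 / 203 = 0.01099
Darcy flux q = K·i = 1.61 × 0.01099 = 0.01769 m/d
Seepage velocity v = q / n = 0.01769 / 0.34 = 0.05202 m/d
T = 50 yr × 365 = 18250 d
L = v × T = 0.05202 × 18250 = 949.3 m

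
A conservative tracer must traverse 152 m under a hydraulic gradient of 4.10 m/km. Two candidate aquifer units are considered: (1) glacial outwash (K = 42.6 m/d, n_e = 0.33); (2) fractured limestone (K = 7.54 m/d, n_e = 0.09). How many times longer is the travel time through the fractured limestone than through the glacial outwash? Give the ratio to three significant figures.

Unit 1 (glacial outwash): v = 42.6×0.0041/0.33 = 0.5293 m/d, t = 152/0.5293 = 287.2 d
Unit 2 (fractured limestone): v = 7.54×0.0041/0.09 = 0.3435 m/d, t = 152/0.3435 = 442.5 d
t(fractured limestone) / t(glacial outwash) = 442.5/287.2 = 1.54

1.54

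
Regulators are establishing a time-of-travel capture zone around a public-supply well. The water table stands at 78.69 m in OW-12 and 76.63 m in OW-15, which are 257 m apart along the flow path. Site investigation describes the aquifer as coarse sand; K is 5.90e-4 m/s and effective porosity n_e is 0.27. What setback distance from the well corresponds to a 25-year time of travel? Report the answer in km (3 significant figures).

13.8 km

Hydraulic gradient i = (78.69 − 76.63) / 257 = 2.06 / 257 = 0.008016
K = 5.90e-4 m/s × 86400 s/d = 50.98 m/d
q = Ki = 50.98 × 0.008016 = 0.4086 m/d
v = Ki/n = 50.98·0.008016/0.27 = 1.513 m/d
T = 25 yr × 365 = 9125 d
L = v × T = 1.513 × 9125 = 13810 m
   = 13.8 km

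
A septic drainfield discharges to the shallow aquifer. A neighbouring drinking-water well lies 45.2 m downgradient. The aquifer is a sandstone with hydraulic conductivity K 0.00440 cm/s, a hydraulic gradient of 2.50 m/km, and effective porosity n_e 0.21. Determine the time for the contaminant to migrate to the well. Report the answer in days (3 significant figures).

999 days

K = 0.00440 cm/s × 864 = 3.802 m/d
Specific discharge q = 3.802 × 0.0025 = 0.009504 m/d
Average linear velocity = 0.009504 / 0.21 = 0.04526 m/d
t = L / v = 45.2 / 0.04526 = 998.7 d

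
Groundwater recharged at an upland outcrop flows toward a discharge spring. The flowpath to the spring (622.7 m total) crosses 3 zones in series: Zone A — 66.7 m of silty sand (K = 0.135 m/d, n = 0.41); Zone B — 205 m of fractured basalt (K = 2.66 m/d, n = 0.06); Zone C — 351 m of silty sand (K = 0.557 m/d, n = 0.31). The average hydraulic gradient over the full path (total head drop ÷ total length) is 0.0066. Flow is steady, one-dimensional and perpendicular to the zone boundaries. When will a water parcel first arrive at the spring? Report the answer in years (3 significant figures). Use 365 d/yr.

119 years

Steady 1-D flow in series ⇒ the Darcy flux q is identical in every zone and the zone head losses add (resistances L/K in series).
Σ(L/K) = 66.7/0.135 + 205/2.66 + 351/0.557 = 494.1 + 77.07 + 630.2 = 1201 d
K_eq = L_total / Σ(L/K) = 622.7 / 1201 = 0.5184 m/d
q = K_eq · i = 0.5184 × 0.0066 = 0.003421 m/d (same in every zone)
Zone A: v = q/n = 0.003421/0.41 = 0.008344 m/d → t_A = 66.7/0.008344 = 7994 d
Zone B: v = q/n = 0.003421/0.06 = 0.05702 m/d → t_B = 205/0.05702 = 3595 d
Zone C: v = q/n = 0.003421/0.31 = 0.01104 m/d → t_C = 351/0.01104 = 31810 d
Total t = 7994 + 3595 + 31810 = 43390 d
   = 43390 / 365 = 119 yr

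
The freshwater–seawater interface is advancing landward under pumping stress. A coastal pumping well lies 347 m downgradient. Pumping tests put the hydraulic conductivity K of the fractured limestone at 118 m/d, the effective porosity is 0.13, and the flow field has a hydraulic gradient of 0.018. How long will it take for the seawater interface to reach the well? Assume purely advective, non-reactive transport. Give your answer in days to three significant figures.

Specific discharge q = 118 × 0.018 = 2.124 m/d
Seepage velocity v = q / n = 2.124 / 0.13 = 16.34 m/d
t = L / v = 347 / 16.34 = 21.24 d

21.2 days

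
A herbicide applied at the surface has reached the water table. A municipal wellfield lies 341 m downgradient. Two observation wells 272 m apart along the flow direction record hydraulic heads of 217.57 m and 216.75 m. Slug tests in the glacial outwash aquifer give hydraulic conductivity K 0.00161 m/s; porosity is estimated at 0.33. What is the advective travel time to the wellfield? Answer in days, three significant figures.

Hydraulic gradient i = (217.57 − 216.75) / 272 = 0.82 / 272 = 0.003015
K = 0.00161 m/s × 86400 s/d = 139.1 m/d
q = Ki = 139.1 × 0.003015 = 0.4194 m/d
Seepage velocity v = q / n = 0.4194 / 0.33 = 1.271 m/d
t = L / v = 341 / 1.271 = 268.3 d

268 days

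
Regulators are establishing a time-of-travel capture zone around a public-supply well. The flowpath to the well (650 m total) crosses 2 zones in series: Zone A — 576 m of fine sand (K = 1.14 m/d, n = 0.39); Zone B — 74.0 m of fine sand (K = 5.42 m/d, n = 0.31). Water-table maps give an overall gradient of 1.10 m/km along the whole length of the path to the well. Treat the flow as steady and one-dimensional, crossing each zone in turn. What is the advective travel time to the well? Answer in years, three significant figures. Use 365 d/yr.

Steady 1-D flow in series ⇒ the Darcy flux q is identical in every zone and the zone head losses add (resistances L/K in series).
Σ(L/K) = 576/1.14 + 74.0/5.42 = 505.3 + 13.65 = 518.9 d
K_eq = L_total / Σ(L/K) = 650 / 518.9 = 1.253 m/d
q = K_eq · i = 1.253 × 0.0011 = 0.001378 m/d (same in every zone)
Zone A: v = q/n = 0.001378/0.39 = 0.003533 m/d → t_A = 576/0.003533 = 163000 d
Zone B: v = q/n = 0.001378/0.31 = 0.004445 m/d → t_B = 74.0/0.004445 = 16650 d
Total t = 163000 + 16650 = 179700 d
   = 179700 / 365 = 492 yr

492 years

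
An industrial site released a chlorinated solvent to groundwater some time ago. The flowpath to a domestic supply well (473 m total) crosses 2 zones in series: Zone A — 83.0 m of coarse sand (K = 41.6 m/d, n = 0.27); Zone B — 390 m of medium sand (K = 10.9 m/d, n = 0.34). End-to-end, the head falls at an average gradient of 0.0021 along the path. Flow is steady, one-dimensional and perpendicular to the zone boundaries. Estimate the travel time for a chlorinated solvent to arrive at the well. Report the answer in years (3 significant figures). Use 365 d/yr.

16.2 years

Steady 1-D flow in series ⇒ the Darcy flux q is identical in every zone and the zone head losses add (resistances L/K in series).
Σ(L/K) = 83.0/41.6 + 390/10.9 = 1.995 + 35.78 = 37.78 d
K_eq = L_total / Σ(L/K) = 473 / 37.78 = 12.52 m/d
q = K_eq · i = 12.52 × 0.0021 = 0.02630 m/d (same in every zone)
Zone A: v = q/n = 0.02630/0.27 = 0.09739 m/d → t_A = 83.0/0.09739 = 852.2 d
Zone B: v = q/n = 0.02630/0.34 = 0.07734 m/d → t_B = 390/0.07734 = 5043 d
Total t = 852.2 + 5043 = 5895 d
   = 5895 / 365 = 16.2 yr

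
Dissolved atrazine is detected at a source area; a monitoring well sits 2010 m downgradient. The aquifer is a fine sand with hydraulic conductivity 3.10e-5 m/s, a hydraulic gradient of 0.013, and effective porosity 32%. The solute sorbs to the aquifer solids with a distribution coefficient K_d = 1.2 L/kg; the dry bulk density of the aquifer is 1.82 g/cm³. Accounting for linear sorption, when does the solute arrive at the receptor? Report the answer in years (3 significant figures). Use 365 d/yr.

396 years

K = 3.10e-5 m/s × 86400 s/d = 2.678 m/d
q = Ki = 2.678 × 0.013 = 0.03482 m/d
Average linear velocity = 0.03482 / 0.32 = 0.1088 m/d
Retardation R = 1 + ρ_b·K_d/n = 1 + 1.82×1.2/0.32 = 7.825
Contaminant velocity v_c = v/R = 0.1088/7.825 = 0.01391 m/d
t = L/v_c = 2010/0.01391 = 144500 d
   = 144500/365 = 396 yr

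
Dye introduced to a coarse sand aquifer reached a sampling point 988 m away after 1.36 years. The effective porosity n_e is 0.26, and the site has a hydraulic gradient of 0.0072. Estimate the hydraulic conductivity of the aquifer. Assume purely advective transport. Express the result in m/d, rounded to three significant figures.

71.9 m/d

t = 1.36 years = 496.4 d
v = L / t = 988 / 496.4 = 1.990 m/d
K = v · n / i = 1.990 × 0.26 / 0.0072 = 71.9 m/d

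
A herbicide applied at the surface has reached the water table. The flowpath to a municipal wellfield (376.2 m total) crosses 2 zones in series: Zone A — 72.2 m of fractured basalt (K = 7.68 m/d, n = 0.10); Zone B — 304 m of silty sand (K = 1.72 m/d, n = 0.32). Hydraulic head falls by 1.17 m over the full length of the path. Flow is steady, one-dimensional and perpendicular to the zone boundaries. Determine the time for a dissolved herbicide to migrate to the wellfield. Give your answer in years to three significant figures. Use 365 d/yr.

45.6 years

Continuity: the same q passes through each zone, so ΔH = q·Σ(L_j/K_j) — the zones act as resistances in series.
Σ(L/K) = 72.2/7.68 + 304/1.72 = 9.401 + 176.7 = 186.1 d
q = ΔH / Σ(L/K) = 1.17 / 186.1 = 0.006285 m/d (same in every zone)
Zone A: v = q/n = 0.006285/0.10 = 0.06285 m/d → t_A = 72.2/0.06285 = 1149 d
Zone B: v = q/n = 0.006285/0.32 = 0.01964 m/d → t_B = 304/0.01964 = 15480 d
Total t = 1149 + 15480 = 16630 d
   = 16630 / 365 = 45.6 yr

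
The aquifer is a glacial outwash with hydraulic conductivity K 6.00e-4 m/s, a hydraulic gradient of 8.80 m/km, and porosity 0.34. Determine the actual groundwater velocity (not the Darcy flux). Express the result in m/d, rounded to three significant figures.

1.34 m/d

K = 6.00e-4 m/s × 86400 s/d = 51.84 m/d
Darcy flux q = K·i = 51.84 × 0.0088 = 0.4562 m/d
v = Ki/n = 51.84·0.0088/0.34 = 1.342 m/d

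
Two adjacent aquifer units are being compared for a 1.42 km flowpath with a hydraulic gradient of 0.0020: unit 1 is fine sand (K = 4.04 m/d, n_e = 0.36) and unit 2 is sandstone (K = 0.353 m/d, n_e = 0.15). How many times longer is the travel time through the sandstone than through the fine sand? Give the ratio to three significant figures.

4.77

Unit 1 (fine sand): v = 4.04×0.0020/0.36 = 0.02244 m/d, t = 1420/0.02244 = 63270 d
Unit 2 (sandstone): v = 0.353×0.0020/0.15 = 0.004707 m/d, t = 1420/0.004707 = 301700 d
t(sandstone) / t(fine sand) = 301700/63270 = 4.77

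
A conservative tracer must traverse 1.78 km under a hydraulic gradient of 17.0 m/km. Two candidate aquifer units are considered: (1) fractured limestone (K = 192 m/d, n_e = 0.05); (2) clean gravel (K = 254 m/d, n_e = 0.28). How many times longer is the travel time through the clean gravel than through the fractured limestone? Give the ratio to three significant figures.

4.23

Unit 1 (fractured limestone): v = 192×0.017/0.05 = 65.28 m/d, t = 1780/65.28 = 27.27 d
Unit 2 (clean gravel): v = 254×0.017/0.28 = 15.42 m/d, t = 1780/15.42 = 115.4 d
t(clean gravel) / t(fractured limestone) = 115.4/27.27 = 4.23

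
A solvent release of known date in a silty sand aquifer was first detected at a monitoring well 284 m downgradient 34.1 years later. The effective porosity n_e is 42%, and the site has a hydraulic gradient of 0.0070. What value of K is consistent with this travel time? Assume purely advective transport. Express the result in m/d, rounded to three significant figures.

1.37 m/d

t = 34.1 years = 12450 d
v = L / t = 284 / 12450 = 0.02282 m/d
K = v · n / i = 0.02282 × 0.42 / 0.0070 = 1.37 m/d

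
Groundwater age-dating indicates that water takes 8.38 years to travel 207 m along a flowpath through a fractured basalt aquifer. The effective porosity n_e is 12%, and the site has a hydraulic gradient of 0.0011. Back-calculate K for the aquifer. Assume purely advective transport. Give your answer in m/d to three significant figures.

t = 8.38 years = 3059 d
v = L / t = 207 / 3059 = 0.06768 m/d
K = v · n / i = 0.06768 × 0.12 / 0.0011 = 7.38 m/d

7.38 m/d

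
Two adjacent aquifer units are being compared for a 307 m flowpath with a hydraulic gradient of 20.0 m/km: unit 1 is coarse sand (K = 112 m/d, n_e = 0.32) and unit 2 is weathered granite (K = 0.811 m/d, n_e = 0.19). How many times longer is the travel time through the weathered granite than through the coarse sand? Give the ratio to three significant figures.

82.0

Unit 1 (coarse sand): v = 112×0.020/0.32 = 7.000 m/d, t = 307/7.000 = 43.86 d
Unit 2 (weathered granite): v = 0.811×0.020/0.19 = 0.08537 m/d, t = 307/0.08537 = 3596 d
t(weathered granite) / t(coarse sand) = 3596/43.86 = 82.0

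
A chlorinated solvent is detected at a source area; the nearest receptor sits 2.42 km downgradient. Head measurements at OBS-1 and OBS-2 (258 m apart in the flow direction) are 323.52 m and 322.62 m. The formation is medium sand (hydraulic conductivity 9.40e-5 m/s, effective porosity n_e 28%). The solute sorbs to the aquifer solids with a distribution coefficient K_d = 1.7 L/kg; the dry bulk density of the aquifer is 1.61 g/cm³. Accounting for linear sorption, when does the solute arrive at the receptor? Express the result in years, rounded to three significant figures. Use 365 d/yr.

Hydraulic gradient i = (323.52 − 322.62) / 258 = 0.90 / 258 = 0.003488
K = 9.40e-5 m/s × 86400 s/d = 8.122 m/d
q = Ki = 8.122 × 0.003488 = 0.02833 m/d
v_s = q/n_e = 0.02833/0.28 = 0.1012 m/d
Retardation R = 1 + ρ_b·K_d/n = 1 + 1.61×1.7/0.28 = 10.77
Contaminant velocity v_c = v/R = 0.1012/10.77 = 0.009391 m/d
L = 2.42 km = 2420 m
t = L/v_c = 2420/0.009391 = 257700 d
   = 257700/365 = 706 yr

706 years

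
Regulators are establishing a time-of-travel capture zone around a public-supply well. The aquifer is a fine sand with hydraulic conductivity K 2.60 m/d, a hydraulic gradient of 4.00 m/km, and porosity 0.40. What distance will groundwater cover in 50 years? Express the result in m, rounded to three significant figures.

475 m

q = Ki = 2.60 × 0.0040 = 0.01040 m/d
Seepage velocity v = q / n = 0.01040 / 0.40 = 0.02600 m/d
T = 50 yr × 365 = 18250 d
L = v × T = 0.02600 × 18250 = 474.5 m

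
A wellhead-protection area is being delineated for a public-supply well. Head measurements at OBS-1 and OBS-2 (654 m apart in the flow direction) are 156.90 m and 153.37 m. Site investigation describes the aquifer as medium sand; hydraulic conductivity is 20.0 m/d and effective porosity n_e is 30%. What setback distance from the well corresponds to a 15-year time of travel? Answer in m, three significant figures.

Hydraulic gradient i = (156.90 − 153.37) / 654 = 3.53 / 654 = 0.005398
Specific discharge q = 20.0 × 0.005398 = 0.1080 m/d
v_s = q/n_e = 0.1080/0.30 = 0.3598 m/d
T = 15 yr × 365 = 5475 d
L = v × T = 0.3598 × 5475 = 1970 m

1970 m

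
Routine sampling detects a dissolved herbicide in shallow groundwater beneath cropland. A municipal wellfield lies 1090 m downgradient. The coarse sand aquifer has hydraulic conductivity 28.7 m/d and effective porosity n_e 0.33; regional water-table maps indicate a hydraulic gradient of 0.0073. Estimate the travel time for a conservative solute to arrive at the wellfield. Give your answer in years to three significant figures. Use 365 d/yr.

4.70 years

q = Ki = 28.7 × 0.0073 = 0.2095 m/d
Average linear velocity = 0.2095 / 0.33 = 0.6349 m/d
t = L / v = 1090 / 0.6349 = 1717 d
   = 1717 / 365 = 4.70 yr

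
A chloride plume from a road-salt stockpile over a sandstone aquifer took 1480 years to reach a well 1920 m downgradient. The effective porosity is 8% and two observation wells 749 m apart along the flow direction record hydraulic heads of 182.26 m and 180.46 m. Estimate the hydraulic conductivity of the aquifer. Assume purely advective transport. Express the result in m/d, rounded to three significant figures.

0.118 m/d

Hydraulic gradient i = (182.26 − 180.46) / 749 = 1.80 / 749 = 0.002403
t = 1480 years = 540200 d
v = L / t = 1920 / 540200 = 0.003554 m/d
K = v · n / i = 0.003554 × 0.08 / 0.002403 = 0.118 m/d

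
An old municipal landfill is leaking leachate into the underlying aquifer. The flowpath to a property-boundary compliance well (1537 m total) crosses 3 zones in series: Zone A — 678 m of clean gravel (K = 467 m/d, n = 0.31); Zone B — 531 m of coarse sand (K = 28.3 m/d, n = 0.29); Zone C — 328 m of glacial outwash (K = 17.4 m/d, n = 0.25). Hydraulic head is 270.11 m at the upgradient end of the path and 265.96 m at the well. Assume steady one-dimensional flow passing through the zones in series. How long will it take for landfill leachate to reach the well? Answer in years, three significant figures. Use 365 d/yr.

Total head drop ΔH = 270.11 − 265.96 = 4.15 m
Continuity: the same q passes through each zone, so ΔH = q·Σ(L_j/K_j) — the zones act as resistances in series.
Σ(L/K) = 678/467 + 531/28.3 + 328/17.4 = 1.452 + 18.76 + 18.85 = 39.07 d
q = ΔH / Σ(L/K) = 4.15 / 39.07 = 0.1062 m/d (same in every zone)
Zone A: v = q/n = 0.1062/0.31 = 0.3427 m/d → t_A = 678/0.3427 = 1979 d
Zone B: v = q/n = 0.1062/0.29 = 0.3663 m/d → t_B = 531/0.3663 = 1450 d
Zone C: v = q/n = 0.1062/0.25 = 0.4249 m/d → t_C = 328/0.4249 = 771.9 d
Total t = 1979 + 1450 + 771.9 = 4200 d
   = 4200 / 365 = 11.5 yr

11.5 years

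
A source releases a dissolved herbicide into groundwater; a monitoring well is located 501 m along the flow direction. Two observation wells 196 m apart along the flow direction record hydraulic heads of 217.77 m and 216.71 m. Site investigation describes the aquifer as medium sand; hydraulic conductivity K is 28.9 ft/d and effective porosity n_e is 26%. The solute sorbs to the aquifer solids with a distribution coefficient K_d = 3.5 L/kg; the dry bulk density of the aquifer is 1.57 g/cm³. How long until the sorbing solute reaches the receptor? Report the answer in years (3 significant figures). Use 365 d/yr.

166 years

Hydraulic gradient i = (217.77 − 216.71) / 196 = 1.06 / 196 = 0.005408
K = 28.9 ft/d × 0.3048 = 8.809 m/d
q = Ki = 8.809 × 0.005408 = 0.04764 m/d
Average linear velocity = 0.04764 / 0.26 = 0.1832 m/d
Retardation R = 1 + ρ_b·K_d/n = 1 + 1.57×3.5/0.26 = 22.13
Contaminant velocity v_c = v/R = 0.1832/22.13 = 0.008278 m/d
t = L/v_c = 501/0.008278 = 60520 d
   = 60520/365 = 166 yr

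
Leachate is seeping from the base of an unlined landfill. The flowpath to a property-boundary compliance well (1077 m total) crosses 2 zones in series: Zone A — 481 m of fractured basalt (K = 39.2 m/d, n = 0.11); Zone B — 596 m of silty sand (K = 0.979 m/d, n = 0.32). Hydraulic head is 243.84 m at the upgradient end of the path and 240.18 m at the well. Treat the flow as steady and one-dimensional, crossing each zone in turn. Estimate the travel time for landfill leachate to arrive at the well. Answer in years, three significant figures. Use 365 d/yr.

113 years

Total head drop ΔH = 243.84 − 240.18 = 3.66 m
Continuity: the same q passes through each zone, so ΔH = q·Σ(L_j/K_j) — the zones act as resistances in series.
Σ(L/K) = 481/39.2 + 596/0.979 = 12.27 + 608.8 = 621.1 d
q = ΔH / Σ(L/K) = 3.66 / 621.1 = 0.005893 m/d (same in every zone)
Zone A: v = q/n = 0.005893/0.11 = 0.05357 m/d → t_A = 481/0.05357 = 8978 d
Zone B: v = q/n = 0.005893/0.32 = 0.01842 m/d → t_B = 596/0.01842 = 32360 d
Total t = 8978 + 32360 = 41340 d
   = 41340 / 365 = 113 yr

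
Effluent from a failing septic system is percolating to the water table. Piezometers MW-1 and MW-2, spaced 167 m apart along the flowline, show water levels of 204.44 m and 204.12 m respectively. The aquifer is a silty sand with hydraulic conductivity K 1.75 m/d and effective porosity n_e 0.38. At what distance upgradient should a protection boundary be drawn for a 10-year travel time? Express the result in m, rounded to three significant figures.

Hydraulic gradient i = (204.44 − 204.12) / 167 = 0.32 / 167 = 0.001916
q = Ki = 1.75 × 0.001916 = 0.003353 m/d
Seepage velocity v = q / n = 0.003353 / 0.38 = 0.008824 m/d
T = 10 yr × 365 = 3650 d
L = v × T = 0.008824 × 3650 = 32.21 m

32.2 m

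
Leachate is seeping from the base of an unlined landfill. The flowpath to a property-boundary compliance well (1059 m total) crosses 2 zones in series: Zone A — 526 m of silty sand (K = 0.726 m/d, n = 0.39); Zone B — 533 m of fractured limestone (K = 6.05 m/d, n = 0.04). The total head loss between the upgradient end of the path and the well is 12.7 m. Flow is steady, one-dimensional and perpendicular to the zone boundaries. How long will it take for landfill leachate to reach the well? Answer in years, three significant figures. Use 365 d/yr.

39.7 years

Continuity: the same q passes through each zone, so ΔH = q·Σ(L_j/K_j) — the zones act as resistances in series.
Σ(L/K) = 526/0.726 + 533/6.05 = 724.5 + 88.10 = 812.6 d
q = ΔH / Σ(L/K) = 12.7 / 812.6 = 0.01563 m/d (same in every zone)
Zone A: v = q/n = 0.01563/0.39 = 0.04007 m/d → t_A = 526/0.04007 = 13130 d
Zone B: v = q/n = 0.01563/0.04 = 0.3907 m/d → t_B = 533/0.3907 = 1364 d
Total t = 13130 + 1364 = 14490 d
   = 14490 / 365 = 39.7 yr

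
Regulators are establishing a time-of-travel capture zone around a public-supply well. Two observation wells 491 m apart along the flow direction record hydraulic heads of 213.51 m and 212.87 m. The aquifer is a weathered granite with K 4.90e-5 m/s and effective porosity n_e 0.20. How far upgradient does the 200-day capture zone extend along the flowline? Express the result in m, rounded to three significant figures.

Hydraulic gradient i = (213.51 − 212.87) / 491 = 0.64 / 491 = 0.001303
K = 4.90e-5 m/s × 86400 s/d = 4.234 m/d
Specific discharge q = 4.234 × 0.001303 = 0.005518 m/d
v = Ki/n = 4.234·0.001303/0.20 = 0.02759 m/d
L = v × T = 0.02759 × 200 = 5.518 m

5.52 m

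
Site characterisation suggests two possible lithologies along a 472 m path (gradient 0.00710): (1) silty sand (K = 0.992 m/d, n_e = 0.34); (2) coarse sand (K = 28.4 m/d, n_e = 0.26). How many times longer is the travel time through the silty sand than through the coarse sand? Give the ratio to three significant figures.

Unit 1 (silty sand): v = 0.992×0.0071/0.34 = 0.02072 m/d, t = 472/0.02072 = 22790 d
Unit 2 (coarse sand): v = 28.4×0.0071/0.26 = 0.7755 m/d, t = 472/0.7755 = 608.6 d
t(silty sand) / t(coarse sand) = 22790/608.6 = 37.4

37.4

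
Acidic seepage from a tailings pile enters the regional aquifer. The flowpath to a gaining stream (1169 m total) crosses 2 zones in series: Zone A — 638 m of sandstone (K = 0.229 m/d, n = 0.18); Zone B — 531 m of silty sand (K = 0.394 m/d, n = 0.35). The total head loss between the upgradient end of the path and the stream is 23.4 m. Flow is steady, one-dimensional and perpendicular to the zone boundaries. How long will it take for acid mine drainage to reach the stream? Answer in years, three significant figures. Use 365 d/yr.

Continuity: the same q passes through each zone, so ΔH = q·Σ(L_j/K_j) — the zones act as resistances in series.
Σ(L/K) = 638/0.229 + 531/0.394 = 2786 + 1348 = 4134 d
q = ΔH / Σ(L/K) = 23.4 / 4134 = 0.005661 m/d (same in every zone)
Zone A: v = q/n = 0.005661/0.18 = 0.03145 m/d → t_A = 638/0.03145 = 20290 d
Zone B: v = q/n = 0.005661/0.35 = 0.01617 m/d → t_B = 531/0.01617 = 32830 d
Total t = 20290 + 32830 = 53120 d
   = 53120 / 365 = 146 yr

146 years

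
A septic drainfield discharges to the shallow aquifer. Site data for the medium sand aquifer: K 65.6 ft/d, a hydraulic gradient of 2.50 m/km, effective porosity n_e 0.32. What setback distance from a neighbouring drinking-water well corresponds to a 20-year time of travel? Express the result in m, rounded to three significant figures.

K = 65.6 ft/d × 0.3048 = 19.99 m/d
Darcy flux q = K·i = 19.99 × 0.0025 = 0.04999 m/d
Seepage velocity v = q / n = 0.04999 / 0.32 = 0.1562 m/d
T = 20 yr × 365 = 7300 d
L = v × T = 0.1562 × 7300 = 1140 m

1140 m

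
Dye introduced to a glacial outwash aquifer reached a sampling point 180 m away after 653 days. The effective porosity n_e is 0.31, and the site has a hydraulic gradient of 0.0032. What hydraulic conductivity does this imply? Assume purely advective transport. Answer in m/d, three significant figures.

v = L / t = 180 / 653 = 0.2757 m/d
K = v · n / i = 0.2757 × 0.31 / 0.0032 = 26.7 m/d

26.7 m/d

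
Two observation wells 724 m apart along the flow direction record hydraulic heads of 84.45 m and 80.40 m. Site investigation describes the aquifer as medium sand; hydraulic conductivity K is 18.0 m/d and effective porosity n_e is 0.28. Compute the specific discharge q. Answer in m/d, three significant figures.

Hydraulic gradient i = (84.45 − 80.40) / 724 = 4.05 / 724 = 0.005594
q = Ki = 18.0 × 0.005594 = 0.1007 m/d

0.101 m/d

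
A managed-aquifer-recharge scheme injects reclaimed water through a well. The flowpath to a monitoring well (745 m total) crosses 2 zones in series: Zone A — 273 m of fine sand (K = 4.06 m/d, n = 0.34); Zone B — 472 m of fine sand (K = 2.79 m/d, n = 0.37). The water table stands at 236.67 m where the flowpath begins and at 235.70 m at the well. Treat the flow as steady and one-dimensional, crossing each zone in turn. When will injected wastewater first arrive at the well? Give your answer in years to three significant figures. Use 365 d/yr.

179 years

Total head drop ΔH = 236.67 − 235.70 = 0.97 m
Continuity: the same q passes through each zone, so ΔH = q·Σ(L_j/K_j) — the zones act as resistances in series.
Σ(L/K) = 273/4.06 + 472/2.79 = 67.24 + 169.2 = 236.4 d
q = ΔH / Σ(L/K) = 0.97 / 236.4 = 0.004103 m/d (same in every zone)
Zone A: v = q/n = 0.004103/0.34 = 0.01207 m/d → t_A = 273/0.01207 = 22620 d
Zone B: v = q/n = 0.004103/0.37 = 0.01109 m/d → t_B = 472/0.01109 = 42560 d
Total t = 22620 + 42560 = 65190 d
   = 65190 / 365 = 179 yr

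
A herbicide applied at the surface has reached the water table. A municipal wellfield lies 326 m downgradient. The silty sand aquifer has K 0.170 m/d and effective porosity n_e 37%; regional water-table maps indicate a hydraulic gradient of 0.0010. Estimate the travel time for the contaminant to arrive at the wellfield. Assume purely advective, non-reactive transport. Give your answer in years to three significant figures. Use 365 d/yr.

1940 years

Darcy flux q = K·i = 0.170 × 0.0010 = 1.700e-4 m/d
Seepage velocity v = q / n = 1.700e-4 / 0.37 = 4.595e-4 m/d
t = L / v = 326 / 4.595e-4 = 709500 d
   = 709500 / 365 = 1940 yr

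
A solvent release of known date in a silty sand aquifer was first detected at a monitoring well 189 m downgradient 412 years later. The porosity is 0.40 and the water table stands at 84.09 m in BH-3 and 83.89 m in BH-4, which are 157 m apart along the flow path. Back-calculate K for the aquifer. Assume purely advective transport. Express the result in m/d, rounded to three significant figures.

Hydraulic gradient i = (84.09 − 83.89) / 157 = 0.20 / 157 = 0.001274
t = 412 years = 150400 d
v = L / t = 189 / 150400 = 0.001257 m/d
K = v · n / i = 0.001257 × 0.40 / 0.001274 = 0.395 m/d

0.395 m/d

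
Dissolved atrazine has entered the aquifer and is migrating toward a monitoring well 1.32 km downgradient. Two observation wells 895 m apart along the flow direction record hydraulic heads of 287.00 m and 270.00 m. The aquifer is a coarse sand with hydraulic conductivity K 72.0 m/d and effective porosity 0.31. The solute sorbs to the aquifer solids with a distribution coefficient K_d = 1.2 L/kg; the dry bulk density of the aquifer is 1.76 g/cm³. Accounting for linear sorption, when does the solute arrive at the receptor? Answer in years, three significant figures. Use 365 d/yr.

6.40 years

Hydraulic gradient i = (287.00 − 270.00) / 895 = 17.00 / 895 = 0.01899
Specific discharge q = 72.0 × 0.01899 = 1.368 m/d
Seepage velocity v = q / n = 1.368 / 0.31 = 4.412 m/d
Retardation R = 1 + ρ_b·K_d/n = 1 + 1.76×1.2/0.31 = 7.813
Contaminant velocity v_c = v/R = 4.412/7.813 = 0.5647 m/d
L = 1.32 km = 1320 m
t = L/v_c = 1320/0.5647 = 2338 d
   = 2338/365 = 6.40 yr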